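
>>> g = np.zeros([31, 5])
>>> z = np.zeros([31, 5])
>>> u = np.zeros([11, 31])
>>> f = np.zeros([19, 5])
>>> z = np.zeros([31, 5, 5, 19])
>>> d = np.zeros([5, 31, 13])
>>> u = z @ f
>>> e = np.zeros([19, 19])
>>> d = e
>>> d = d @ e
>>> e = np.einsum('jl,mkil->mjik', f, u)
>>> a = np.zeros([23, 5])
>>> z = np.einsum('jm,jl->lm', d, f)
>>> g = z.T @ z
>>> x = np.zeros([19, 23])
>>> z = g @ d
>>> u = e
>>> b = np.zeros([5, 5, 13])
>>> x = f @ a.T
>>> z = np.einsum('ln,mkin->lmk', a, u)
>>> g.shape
(19, 19)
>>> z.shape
(23, 31, 19)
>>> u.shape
(31, 19, 5, 5)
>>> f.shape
(19, 5)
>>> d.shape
(19, 19)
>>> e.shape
(31, 19, 5, 5)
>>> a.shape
(23, 5)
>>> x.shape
(19, 23)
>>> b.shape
(5, 5, 13)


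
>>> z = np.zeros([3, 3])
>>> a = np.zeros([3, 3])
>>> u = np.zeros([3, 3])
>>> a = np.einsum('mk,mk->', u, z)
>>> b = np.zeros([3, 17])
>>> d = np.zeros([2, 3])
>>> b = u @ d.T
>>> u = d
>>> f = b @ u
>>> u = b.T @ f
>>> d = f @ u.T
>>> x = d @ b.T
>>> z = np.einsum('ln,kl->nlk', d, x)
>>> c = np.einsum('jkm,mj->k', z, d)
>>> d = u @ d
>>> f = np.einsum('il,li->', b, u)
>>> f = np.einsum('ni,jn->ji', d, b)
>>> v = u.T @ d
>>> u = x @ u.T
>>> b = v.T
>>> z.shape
(2, 3, 3)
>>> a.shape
()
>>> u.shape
(3, 2)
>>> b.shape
(2, 3)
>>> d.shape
(2, 2)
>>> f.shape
(3, 2)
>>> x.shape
(3, 3)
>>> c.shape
(3,)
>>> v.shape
(3, 2)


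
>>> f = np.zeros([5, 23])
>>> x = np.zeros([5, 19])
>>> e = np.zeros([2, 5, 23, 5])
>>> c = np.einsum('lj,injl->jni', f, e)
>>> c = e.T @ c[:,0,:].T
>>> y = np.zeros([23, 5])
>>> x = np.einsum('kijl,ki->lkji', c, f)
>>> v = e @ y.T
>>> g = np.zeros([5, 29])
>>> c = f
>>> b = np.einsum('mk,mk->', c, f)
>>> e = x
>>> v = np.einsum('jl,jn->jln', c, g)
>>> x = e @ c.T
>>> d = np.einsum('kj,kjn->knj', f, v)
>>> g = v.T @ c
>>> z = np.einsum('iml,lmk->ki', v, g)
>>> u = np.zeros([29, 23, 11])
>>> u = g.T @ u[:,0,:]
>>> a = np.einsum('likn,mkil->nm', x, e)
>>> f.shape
(5, 23)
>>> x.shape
(23, 5, 5, 5)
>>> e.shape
(23, 5, 5, 23)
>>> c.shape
(5, 23)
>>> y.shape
(23, 5)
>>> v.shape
(5, 23, 29)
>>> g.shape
(29, 23, 23)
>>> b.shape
()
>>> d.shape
(5, 29, 23)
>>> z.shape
(23, 5)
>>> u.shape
(23, 23, 11)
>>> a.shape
(5, 23)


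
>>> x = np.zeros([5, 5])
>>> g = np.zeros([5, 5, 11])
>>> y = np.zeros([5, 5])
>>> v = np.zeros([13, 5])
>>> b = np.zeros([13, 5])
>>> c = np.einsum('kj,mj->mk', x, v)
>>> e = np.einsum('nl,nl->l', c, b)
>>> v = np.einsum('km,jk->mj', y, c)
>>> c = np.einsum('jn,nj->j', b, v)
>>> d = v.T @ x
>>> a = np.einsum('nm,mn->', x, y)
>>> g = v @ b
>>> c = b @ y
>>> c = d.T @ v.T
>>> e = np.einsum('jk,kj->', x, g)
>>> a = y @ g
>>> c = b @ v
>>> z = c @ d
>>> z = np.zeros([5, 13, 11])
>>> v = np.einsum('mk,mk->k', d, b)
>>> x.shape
(5, 5)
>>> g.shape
(5, 5)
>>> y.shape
(5, 5)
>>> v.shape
(5,)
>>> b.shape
(13, 5)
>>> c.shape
(13, 13)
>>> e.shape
()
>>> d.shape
(13, 5)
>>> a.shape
(5, 5)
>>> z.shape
(5, 13, 11)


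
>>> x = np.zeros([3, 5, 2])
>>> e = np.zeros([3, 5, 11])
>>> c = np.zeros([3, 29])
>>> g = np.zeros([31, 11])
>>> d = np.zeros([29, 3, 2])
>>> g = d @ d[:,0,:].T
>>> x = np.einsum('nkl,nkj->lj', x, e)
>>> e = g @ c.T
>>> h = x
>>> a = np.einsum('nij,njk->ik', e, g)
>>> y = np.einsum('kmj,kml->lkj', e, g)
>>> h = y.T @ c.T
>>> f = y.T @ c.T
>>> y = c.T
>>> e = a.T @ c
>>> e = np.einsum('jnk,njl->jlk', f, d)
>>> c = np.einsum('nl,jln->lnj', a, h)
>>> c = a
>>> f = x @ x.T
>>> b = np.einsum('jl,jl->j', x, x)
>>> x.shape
(2, 11)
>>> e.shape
(3, 2, 3)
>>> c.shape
(3, 29)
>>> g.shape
(29, 3, 29)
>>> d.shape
(29, 3, 2)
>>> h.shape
(3, 29, 3)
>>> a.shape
(3, 29)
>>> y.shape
(29, 3)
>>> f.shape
(2, 2)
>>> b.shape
(2,)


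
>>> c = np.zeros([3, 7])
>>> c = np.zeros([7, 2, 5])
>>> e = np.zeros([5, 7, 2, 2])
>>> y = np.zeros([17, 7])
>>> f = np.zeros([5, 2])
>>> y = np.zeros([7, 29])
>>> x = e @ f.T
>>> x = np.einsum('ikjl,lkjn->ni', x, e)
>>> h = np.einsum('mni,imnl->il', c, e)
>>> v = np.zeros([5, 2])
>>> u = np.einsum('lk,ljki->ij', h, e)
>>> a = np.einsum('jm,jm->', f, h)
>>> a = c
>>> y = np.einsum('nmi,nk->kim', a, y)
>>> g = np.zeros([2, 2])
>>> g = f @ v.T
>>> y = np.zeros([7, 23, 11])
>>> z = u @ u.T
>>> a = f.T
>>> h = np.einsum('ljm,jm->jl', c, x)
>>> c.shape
(7, 2, 5)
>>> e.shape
(5, 7, 2, 2)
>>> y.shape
(7, 23, 11)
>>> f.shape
(5, 2)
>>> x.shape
(2, 5)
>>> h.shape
(2, 7)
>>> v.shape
(5, 2)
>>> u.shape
(2, 7)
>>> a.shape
(2, 5)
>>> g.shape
(5, 5)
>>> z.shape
(2, 2)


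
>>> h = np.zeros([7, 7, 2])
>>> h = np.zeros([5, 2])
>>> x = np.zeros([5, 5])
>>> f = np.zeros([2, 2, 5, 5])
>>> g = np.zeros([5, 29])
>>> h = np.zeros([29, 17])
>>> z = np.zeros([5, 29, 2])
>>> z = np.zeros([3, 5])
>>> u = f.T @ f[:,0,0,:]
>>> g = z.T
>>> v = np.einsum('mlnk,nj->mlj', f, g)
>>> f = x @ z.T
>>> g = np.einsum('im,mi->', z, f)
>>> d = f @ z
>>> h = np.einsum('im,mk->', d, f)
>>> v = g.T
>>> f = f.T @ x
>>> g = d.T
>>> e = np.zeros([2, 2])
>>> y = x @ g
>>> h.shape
()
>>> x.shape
(5, 5)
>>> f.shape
(3, 5)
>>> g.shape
(5, 5)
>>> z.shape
(3, 5)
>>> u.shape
(5, 5, 2, 5)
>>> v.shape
()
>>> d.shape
(5, 5)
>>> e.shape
(2, 2)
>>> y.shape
(5, 5)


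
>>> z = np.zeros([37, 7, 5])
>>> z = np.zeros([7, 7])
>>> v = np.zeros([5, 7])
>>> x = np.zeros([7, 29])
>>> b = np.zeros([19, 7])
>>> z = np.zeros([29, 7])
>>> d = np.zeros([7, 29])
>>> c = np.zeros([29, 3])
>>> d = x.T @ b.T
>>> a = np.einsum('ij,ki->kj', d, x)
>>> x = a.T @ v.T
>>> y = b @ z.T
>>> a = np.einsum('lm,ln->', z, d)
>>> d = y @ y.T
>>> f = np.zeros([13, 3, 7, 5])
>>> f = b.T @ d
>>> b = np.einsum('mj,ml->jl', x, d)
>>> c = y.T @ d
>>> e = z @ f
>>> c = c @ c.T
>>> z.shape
(29, 7)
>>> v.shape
(5, 7)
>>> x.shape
(19, 5)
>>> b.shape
(5, 19)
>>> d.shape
(19, 19)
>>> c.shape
(29, 29)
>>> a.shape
()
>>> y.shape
(19, 29)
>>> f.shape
(7, 19)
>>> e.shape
(29, 19)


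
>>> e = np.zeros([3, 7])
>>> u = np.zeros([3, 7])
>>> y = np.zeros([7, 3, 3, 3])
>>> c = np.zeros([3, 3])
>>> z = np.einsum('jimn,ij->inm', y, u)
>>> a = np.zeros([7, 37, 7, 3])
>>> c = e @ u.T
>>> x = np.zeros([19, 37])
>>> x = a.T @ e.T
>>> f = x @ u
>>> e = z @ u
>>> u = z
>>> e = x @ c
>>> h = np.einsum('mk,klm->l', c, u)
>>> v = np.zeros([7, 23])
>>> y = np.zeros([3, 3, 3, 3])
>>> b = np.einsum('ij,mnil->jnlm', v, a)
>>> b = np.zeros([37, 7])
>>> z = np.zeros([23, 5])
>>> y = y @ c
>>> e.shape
(3, 7, 37, 3)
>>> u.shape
(3, 3, 3)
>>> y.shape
(3, 3, 3, 3)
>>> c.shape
(3, 3)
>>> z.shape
(23, 5)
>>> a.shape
(7, 37, 7, 3)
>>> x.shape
(3, 7, 37, 3)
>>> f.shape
(3, 7, 37, 7)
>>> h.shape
(3,)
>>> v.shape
(7, 23)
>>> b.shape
(37, 7)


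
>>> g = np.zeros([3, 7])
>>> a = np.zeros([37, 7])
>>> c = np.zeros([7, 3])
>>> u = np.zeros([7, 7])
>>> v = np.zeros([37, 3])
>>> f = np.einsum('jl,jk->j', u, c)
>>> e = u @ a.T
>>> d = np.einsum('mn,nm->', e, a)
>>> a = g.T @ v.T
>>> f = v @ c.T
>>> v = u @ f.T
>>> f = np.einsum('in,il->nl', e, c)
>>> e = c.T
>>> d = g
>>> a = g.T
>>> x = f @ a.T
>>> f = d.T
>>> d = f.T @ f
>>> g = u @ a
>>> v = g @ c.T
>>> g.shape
(7, 3)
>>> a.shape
(7, 3)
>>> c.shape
(7, 3)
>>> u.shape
(7, 7)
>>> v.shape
(7, 7)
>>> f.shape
(7, 3)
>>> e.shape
(3, 7)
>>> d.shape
(3, 3)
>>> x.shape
(37, 7)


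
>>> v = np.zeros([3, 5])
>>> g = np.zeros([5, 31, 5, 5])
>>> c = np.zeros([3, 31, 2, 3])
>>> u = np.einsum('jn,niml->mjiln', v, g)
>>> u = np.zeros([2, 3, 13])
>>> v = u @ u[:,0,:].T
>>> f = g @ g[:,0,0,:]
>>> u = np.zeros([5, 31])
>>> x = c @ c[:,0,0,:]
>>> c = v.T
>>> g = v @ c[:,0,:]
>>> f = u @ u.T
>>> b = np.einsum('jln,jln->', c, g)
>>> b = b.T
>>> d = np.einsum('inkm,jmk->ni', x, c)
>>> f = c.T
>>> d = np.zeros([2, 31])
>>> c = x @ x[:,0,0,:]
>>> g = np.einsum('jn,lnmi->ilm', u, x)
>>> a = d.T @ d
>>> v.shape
(2, 3, 2)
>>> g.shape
(3, 3, 2)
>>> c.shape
(3, 31, 2, 3)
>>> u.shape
(5, 31)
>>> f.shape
(2, 3, 2)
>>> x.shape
(3, 31, 2, 3)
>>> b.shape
()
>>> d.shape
(2, 31)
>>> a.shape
(31, 31)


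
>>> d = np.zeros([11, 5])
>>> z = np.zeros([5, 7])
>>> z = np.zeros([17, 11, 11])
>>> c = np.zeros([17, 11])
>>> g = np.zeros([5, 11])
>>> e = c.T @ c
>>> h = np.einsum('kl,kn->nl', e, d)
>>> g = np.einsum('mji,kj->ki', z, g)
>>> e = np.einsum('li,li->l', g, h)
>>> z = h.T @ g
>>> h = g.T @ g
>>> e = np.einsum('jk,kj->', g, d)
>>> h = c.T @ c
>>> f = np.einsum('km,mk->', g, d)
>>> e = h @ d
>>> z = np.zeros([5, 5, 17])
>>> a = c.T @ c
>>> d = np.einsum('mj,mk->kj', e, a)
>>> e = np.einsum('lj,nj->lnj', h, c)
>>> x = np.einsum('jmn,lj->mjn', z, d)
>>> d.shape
(11, 5)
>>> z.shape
(5, 5, 17)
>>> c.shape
(17, 11)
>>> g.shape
(5, 11)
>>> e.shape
(11, 17, 11)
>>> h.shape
(11, 11)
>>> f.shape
()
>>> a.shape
(11, 11)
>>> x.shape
(5, 5, 17)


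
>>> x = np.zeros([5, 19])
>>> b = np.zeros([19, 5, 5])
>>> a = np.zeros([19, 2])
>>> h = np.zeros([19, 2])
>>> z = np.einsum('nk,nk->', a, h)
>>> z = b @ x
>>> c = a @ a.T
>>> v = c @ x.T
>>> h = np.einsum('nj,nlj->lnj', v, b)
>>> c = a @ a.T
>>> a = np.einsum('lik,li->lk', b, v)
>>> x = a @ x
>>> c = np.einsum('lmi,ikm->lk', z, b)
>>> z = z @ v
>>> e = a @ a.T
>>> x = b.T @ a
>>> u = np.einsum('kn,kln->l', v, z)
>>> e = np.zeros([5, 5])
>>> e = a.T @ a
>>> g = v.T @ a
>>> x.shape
(5, 5, 5)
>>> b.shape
(19, 5, 5)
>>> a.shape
(19, 5)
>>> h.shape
(5, 19, 5)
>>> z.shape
(19, 5, 5)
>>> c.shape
(19, 5)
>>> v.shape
(19, 5)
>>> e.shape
(5, 5)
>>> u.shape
(5,)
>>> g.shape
(5, 5)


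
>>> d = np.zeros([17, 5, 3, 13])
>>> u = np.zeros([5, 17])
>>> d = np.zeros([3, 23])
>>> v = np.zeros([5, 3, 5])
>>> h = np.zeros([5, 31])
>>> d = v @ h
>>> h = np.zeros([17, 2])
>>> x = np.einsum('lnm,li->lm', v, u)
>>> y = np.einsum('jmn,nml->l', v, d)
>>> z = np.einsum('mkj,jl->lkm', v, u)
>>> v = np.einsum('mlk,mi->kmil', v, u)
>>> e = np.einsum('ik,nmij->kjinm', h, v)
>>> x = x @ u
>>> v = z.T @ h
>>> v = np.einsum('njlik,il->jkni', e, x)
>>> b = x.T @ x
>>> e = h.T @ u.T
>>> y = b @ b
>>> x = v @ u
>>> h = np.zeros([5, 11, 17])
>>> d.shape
(5, 3, 31)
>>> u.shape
(5, 17)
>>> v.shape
(3, 5, 2, 5)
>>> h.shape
(5, 11, 17)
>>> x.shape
(3, 5, 2, 17)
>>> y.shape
(17, 17)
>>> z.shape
(17, 3, 5)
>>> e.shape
(2, 5)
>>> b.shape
(17, 17)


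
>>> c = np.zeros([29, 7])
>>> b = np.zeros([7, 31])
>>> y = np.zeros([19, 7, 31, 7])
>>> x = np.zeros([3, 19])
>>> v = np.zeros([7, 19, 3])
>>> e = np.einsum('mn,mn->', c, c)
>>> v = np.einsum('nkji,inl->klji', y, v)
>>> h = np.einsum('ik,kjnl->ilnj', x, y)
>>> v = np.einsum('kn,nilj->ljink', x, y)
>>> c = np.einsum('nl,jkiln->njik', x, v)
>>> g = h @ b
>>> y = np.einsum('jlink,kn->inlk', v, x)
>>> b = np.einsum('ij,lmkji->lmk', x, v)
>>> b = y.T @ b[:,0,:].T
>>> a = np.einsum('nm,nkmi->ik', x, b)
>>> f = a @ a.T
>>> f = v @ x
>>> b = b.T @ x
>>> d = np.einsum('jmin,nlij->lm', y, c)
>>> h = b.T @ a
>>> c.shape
(3, 31, 7, 7)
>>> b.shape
(31, 19, 7, 19)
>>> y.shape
(7, 19, 7, 3)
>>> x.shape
(3, 19)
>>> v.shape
(31, 7, 7, 19, 3)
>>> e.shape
()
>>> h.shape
(19, 7, 19, 7)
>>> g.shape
(3, 7, 31, 31)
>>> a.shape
(31, 7)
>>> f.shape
(31, 7, 7, 19, 19)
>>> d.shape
(31, 19)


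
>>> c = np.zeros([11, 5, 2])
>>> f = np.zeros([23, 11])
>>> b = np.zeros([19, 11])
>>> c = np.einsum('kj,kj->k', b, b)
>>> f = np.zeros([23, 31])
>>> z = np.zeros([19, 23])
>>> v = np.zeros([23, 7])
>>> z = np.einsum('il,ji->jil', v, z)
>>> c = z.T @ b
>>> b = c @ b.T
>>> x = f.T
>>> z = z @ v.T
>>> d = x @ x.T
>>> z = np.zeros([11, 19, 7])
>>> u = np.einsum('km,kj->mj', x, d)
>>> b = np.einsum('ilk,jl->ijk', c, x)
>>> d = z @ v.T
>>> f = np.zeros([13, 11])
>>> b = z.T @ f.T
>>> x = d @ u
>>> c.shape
(7, 23, 11)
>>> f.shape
(13, 11)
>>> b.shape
(7, 19, 13)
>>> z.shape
(11, 19, 7)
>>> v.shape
(23, 7)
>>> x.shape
(11, 19, 31)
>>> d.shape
(11, 19, 23)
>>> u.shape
(23, 31)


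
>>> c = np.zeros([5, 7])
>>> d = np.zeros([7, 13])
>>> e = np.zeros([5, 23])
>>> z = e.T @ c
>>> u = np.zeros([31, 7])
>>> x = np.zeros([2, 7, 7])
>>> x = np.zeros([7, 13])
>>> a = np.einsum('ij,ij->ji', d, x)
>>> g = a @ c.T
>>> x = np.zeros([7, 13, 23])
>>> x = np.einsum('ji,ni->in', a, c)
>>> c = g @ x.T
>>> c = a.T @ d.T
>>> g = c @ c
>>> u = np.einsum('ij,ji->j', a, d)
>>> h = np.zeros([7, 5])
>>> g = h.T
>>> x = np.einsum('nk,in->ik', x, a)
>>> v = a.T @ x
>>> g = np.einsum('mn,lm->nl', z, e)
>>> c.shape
(7, 7)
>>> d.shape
(7, 13)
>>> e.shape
(5, 23)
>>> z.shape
(23, 7)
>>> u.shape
(7,)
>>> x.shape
(13, 5)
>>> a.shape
(13, 7)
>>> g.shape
(7, 5)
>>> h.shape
(7, 5)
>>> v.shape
(7, 5)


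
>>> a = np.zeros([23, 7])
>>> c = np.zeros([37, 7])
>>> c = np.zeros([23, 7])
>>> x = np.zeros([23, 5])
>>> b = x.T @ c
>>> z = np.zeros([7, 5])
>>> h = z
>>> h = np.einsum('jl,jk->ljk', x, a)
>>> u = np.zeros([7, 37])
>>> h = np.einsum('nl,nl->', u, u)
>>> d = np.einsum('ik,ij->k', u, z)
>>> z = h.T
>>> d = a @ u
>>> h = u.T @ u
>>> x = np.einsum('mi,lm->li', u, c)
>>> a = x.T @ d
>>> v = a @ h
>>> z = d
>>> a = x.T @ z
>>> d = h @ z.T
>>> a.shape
(37, 37)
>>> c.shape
(23, 7)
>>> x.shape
(23, 37)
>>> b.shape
(5, 7)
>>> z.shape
(23, 37)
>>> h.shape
(37, 37)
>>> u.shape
(7, 37)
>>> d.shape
(37, 23)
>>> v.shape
(37, 37)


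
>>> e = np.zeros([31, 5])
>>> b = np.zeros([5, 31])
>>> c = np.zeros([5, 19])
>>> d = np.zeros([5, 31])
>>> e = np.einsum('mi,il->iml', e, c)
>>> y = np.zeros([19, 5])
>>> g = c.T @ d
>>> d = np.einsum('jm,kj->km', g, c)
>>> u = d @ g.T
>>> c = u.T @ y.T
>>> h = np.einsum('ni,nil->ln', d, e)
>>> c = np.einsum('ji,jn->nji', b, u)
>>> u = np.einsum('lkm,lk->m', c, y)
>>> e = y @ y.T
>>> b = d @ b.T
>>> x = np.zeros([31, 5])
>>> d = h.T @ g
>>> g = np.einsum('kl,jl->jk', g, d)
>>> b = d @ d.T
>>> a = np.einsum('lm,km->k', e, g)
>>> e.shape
(19, 19)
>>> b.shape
(5, 5)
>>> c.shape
(19, 5, 31)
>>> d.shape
(5, 31)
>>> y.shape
(19, 5)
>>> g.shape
(5, 19)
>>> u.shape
(31,)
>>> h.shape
(19, 5)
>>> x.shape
(31, 5)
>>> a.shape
(5,)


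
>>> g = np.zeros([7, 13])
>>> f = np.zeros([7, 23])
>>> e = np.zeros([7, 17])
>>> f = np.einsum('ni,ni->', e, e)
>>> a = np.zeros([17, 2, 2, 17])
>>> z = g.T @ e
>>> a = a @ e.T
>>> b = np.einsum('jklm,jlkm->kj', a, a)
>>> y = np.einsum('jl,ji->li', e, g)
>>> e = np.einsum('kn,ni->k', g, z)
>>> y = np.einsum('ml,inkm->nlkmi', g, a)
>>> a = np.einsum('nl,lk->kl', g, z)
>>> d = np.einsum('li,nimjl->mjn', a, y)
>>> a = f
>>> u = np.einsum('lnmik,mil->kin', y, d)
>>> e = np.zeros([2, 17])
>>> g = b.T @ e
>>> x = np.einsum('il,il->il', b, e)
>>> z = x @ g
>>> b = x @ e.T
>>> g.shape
(17, 17)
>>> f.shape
()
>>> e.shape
(2, 17)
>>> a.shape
()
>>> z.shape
(2, 17)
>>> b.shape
(2, 2)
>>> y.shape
(2, 13, 2, 7, 17)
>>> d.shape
(2, 7, 2)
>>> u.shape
(17, 7, 13)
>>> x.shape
(2, 17)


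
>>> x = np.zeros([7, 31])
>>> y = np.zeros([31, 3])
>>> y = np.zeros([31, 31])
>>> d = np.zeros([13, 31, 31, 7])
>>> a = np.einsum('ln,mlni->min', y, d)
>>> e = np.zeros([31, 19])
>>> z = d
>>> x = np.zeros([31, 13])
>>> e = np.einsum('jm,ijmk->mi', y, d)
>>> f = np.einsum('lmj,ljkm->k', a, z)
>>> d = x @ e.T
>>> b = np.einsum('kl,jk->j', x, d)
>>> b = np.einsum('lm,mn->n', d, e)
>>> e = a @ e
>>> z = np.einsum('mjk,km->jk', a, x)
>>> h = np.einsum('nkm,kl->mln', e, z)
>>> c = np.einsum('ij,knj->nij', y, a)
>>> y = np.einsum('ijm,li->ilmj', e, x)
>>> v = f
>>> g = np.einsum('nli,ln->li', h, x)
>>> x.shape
(31, 13)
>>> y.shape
(13, 31, 13, 7)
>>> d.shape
(31, 31)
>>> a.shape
(13, 7, 31)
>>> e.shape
(13, 7, 13)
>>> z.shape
(7, 31)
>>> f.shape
(31,)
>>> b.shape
(13,)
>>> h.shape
(13, 31, 13)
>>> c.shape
(7, 31, 31)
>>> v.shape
(31,)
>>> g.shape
(31, 13)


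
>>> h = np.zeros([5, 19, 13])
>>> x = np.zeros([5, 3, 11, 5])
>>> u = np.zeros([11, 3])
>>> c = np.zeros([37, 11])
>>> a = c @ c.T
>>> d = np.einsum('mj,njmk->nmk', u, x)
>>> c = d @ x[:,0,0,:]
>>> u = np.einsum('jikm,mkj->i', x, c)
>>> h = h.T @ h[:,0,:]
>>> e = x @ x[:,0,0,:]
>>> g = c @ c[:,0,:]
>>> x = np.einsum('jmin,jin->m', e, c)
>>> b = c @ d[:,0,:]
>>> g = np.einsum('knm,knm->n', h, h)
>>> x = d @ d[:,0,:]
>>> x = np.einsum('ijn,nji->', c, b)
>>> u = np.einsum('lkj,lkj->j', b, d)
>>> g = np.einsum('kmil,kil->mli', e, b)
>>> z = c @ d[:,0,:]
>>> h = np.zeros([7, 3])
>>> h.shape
(7, 3)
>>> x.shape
()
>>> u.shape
(5,)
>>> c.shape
(5, 11, 5)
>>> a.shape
(37, 37)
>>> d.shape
(5, 11, 5)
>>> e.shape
(5, 3, 11, 5)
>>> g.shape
(3, 5, 11)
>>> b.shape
(5, 11, 5)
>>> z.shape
(5, 11, 5)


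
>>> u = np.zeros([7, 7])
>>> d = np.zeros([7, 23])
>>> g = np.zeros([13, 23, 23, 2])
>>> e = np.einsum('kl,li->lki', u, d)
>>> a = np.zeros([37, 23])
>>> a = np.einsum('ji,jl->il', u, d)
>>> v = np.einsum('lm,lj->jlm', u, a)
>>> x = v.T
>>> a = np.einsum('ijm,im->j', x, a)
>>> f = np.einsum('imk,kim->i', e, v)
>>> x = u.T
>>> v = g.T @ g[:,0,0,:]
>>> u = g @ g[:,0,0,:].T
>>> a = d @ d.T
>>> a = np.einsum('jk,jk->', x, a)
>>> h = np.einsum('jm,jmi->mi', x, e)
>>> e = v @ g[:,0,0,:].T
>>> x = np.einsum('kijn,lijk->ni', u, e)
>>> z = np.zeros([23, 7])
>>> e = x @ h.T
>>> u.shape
(13, 23, 23, 13)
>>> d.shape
(7, 23)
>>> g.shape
(13, 23, 23, 2)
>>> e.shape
(13, 7)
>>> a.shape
()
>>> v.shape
(2, 23, 23, 2)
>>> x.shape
(13, 23)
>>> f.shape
(7,)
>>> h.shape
(7, 23)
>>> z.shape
(23, 7)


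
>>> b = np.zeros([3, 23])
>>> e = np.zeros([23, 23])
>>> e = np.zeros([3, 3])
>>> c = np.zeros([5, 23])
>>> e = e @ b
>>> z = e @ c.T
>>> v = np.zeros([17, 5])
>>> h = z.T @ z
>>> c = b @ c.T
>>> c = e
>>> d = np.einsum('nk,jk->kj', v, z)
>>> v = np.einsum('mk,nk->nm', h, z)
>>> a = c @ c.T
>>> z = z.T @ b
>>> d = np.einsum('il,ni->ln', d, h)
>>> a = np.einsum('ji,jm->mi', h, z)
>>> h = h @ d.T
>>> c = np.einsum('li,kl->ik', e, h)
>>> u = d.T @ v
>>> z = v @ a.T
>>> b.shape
(3, 23)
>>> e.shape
(3, 23)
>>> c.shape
(23, 5)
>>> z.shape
(3, 23)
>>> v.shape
(3, 5)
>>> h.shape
(5, 3)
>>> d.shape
(3, 5)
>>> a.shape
(23, 5)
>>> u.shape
(5, 5)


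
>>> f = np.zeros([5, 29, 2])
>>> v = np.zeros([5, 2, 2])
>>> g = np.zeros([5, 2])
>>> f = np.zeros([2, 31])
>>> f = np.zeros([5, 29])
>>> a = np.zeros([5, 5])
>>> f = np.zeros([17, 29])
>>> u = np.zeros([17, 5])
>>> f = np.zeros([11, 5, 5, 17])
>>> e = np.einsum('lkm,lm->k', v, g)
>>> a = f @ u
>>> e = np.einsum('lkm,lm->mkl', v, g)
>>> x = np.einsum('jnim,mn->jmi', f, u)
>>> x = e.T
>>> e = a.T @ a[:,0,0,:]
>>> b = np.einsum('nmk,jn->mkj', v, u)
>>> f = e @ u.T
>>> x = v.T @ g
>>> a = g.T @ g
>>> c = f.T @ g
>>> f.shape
(5, 5, 5, 17)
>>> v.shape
(5, 2, 2)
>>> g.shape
(5, 2)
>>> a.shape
(2, 2)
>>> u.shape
(17, 5)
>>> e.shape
(5, 5, 5, 5)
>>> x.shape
(2, 2, 2)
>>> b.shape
(2, 2, 17)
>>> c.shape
(17, 5, 5, 2)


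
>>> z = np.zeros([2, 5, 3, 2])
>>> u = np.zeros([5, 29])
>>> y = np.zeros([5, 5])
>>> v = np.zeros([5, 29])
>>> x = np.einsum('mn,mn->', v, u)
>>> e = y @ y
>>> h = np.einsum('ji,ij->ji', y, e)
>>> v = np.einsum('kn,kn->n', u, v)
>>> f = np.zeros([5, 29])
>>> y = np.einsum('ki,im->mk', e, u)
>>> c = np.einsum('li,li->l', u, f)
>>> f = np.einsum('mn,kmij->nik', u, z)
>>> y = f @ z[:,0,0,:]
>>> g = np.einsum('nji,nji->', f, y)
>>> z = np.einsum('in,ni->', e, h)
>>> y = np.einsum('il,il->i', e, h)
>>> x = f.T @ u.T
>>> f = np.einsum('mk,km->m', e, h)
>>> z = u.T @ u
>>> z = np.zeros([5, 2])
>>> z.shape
(5, 2)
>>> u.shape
(5, 29)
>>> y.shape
(5,)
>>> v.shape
(29,)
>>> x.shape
(2, 3, 5)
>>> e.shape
(5, 5)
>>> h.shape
(5, 5)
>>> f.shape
(5,)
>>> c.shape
(5,)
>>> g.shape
()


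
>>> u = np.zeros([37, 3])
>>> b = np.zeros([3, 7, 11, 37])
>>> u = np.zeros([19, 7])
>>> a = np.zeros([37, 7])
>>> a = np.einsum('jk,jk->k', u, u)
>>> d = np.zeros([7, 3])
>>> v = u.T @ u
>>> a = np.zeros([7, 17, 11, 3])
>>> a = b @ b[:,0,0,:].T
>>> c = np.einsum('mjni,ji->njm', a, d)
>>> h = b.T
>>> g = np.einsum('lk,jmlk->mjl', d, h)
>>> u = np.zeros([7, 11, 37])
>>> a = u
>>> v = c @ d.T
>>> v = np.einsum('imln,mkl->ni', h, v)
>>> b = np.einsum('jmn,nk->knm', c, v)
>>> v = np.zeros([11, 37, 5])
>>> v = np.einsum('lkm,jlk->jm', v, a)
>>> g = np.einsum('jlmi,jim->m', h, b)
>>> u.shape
(7, 11, 37)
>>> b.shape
(37, 3, 7)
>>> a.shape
(7, 11, 37)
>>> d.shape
(7, 3)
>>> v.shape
(7, 5)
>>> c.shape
(11, 7, 3)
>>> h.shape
(37, 11, 7, 3)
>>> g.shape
(7,)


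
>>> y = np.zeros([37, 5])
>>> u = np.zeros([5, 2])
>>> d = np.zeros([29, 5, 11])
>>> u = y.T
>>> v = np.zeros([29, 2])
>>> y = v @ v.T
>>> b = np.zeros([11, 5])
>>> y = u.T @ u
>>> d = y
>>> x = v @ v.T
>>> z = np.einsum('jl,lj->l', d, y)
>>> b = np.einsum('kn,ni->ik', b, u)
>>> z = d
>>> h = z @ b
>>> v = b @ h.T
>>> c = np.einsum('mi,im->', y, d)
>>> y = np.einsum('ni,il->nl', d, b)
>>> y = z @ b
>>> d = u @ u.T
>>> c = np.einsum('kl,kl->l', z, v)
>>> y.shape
(37, 11)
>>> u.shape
(5, 37)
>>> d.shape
(5, 5)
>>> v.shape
(37, 37)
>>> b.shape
(37, 11)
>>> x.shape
(29, 29)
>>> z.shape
(37, 37)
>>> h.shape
(37, 11)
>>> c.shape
(37,)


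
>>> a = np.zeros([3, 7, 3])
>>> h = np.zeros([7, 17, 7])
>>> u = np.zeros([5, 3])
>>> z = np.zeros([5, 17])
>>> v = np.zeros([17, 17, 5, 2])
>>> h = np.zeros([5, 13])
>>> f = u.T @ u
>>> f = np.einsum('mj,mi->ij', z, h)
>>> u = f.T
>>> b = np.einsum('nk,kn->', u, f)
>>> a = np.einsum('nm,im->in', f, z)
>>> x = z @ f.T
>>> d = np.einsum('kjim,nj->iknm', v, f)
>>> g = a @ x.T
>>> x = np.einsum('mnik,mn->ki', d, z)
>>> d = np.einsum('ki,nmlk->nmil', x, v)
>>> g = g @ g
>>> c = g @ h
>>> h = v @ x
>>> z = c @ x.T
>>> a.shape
(5, 13)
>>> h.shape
(17, 17, 5, 13)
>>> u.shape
(17, 13)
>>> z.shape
(5, 2)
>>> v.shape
(17, 17, 5, 2)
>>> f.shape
(13, 17)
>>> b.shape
()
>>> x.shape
(2, 13)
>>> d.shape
(17, 17, 13, 5)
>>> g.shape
(5, 5)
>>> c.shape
(5, 13)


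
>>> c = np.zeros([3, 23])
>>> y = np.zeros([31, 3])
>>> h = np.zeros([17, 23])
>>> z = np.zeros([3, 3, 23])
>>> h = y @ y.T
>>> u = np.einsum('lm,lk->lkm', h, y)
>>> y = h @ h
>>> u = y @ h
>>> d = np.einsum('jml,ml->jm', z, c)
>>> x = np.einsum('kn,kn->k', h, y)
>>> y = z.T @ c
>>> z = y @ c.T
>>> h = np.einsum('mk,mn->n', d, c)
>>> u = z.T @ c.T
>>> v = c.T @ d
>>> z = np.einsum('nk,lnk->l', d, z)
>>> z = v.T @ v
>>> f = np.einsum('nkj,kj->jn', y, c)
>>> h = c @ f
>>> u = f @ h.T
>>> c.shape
(3, 23)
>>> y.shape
(23, 3, 23)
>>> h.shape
(3, 23)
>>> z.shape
(3, 3)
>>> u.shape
(23, 3)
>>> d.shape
(3, 3)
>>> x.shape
(31,)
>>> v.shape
(23, 3)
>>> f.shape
(23, 23)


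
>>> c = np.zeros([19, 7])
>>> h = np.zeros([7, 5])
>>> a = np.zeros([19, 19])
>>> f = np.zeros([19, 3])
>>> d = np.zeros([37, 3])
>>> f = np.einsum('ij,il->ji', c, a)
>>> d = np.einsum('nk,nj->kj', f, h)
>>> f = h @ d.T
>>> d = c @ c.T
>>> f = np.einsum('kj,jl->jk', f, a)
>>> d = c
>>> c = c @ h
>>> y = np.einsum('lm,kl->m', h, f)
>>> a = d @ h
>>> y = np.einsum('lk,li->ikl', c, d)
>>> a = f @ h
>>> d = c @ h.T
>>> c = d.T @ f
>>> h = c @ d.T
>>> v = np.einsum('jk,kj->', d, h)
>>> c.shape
(7, 7)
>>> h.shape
(7, 19)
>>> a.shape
(19, 5)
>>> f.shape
(19, 7)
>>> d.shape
(19, 7)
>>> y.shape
(7, 5, 19)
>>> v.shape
()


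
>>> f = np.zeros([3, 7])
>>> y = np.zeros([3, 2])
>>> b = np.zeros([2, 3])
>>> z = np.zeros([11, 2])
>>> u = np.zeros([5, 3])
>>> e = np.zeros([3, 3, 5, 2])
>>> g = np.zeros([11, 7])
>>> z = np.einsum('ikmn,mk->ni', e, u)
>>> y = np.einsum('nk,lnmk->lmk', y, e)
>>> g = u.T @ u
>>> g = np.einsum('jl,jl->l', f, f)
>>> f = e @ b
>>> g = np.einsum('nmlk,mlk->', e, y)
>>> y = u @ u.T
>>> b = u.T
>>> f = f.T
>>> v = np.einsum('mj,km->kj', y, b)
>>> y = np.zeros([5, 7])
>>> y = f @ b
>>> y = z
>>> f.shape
(3, 5, 3, 3)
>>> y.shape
(2, 3)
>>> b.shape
(3, 5)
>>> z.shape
(2, 3)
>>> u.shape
(5, 3)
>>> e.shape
(3, 3, 5, 2)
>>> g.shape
()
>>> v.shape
(3, 5)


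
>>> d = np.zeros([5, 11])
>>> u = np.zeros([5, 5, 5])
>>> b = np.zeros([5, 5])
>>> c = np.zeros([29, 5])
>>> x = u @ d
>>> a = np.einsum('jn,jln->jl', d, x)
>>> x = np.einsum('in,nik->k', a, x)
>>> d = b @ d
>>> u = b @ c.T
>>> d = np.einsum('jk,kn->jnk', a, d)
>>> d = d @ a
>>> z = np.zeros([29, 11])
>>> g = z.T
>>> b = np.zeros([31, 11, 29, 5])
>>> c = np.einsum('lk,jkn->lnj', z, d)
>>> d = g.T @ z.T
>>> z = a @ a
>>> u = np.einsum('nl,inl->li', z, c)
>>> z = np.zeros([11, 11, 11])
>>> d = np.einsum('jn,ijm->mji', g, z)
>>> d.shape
(11, 11, 11)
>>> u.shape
(5, 29)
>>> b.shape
(31, 11, 29, 5)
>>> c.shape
(29, 5, 5)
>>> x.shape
(11,)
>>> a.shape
(5, 5)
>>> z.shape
(11, 11, 11)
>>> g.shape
(11, 29)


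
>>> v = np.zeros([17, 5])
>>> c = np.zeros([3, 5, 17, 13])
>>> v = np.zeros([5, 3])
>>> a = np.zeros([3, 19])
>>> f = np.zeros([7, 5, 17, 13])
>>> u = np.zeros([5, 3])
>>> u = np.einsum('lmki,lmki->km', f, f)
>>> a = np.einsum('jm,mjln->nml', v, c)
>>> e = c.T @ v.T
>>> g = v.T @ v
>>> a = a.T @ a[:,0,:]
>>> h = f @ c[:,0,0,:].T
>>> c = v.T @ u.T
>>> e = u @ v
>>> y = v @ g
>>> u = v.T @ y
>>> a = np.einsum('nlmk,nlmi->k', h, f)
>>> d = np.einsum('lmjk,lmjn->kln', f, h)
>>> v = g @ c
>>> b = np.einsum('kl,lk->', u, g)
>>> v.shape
(3, 17)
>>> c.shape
(3, 17)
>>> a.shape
(3,)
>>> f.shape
(7, 5, 17, 13)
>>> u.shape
(3, 3)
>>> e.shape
(17, 3)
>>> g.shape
(3, 3)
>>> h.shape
(7, 5, 17, 3)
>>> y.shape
(5, 3)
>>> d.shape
(13, 7, 3)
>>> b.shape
()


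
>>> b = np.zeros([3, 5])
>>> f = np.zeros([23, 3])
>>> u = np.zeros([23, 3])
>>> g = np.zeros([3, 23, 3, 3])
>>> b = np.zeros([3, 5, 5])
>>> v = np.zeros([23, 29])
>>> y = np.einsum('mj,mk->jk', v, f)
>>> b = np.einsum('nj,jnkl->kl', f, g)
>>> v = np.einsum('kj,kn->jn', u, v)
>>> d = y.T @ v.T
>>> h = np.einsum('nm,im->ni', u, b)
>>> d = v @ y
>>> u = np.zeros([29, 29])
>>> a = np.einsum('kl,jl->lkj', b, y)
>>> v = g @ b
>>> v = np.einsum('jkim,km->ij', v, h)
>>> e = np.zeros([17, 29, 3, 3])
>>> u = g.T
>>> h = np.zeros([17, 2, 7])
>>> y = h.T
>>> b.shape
(3, 3)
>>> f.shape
(23, 3)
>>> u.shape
(3, 3, 23, 3)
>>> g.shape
(3, 23, 3, 3)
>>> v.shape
(3, 3)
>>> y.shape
(7, 2, 17)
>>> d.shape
(3, 3)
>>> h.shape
(17, 2, 7)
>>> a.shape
(3, 3, 29)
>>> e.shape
(17, 29, 3, 3)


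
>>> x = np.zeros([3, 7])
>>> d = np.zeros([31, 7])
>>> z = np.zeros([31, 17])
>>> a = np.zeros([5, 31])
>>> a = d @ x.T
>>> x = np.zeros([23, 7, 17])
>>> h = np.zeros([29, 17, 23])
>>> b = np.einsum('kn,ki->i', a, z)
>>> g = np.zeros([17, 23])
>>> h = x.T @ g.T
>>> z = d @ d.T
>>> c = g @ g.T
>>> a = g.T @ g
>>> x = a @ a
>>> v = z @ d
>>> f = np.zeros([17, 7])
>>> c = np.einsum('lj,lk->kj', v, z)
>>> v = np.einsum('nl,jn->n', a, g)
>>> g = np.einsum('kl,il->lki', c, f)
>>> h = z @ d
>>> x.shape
(23, 23)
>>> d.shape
(31, 7)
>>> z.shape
(31, 31)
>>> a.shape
(23, 23)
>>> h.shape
(31, 7)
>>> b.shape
(17,)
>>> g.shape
(7, 31, 17)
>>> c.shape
(31, 7)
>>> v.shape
(23,)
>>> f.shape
(17, 7)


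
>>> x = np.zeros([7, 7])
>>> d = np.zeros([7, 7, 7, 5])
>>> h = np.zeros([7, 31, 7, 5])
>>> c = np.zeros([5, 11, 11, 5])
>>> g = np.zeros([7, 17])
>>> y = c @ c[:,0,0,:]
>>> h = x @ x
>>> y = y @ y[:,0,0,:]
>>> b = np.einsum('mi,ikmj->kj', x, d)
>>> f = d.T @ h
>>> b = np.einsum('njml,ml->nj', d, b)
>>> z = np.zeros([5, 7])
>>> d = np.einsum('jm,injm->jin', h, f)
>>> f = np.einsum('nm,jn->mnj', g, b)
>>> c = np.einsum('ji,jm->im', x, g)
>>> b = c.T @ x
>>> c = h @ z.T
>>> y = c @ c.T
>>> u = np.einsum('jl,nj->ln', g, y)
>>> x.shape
(7, 7)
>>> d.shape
(7, 5, 7)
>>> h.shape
(7, 7)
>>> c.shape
(7, 5)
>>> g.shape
(7, 17)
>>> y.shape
(7, 7)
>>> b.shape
(17, 7)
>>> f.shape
(17, 7, 7)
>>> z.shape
(5, 7)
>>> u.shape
(17, 7)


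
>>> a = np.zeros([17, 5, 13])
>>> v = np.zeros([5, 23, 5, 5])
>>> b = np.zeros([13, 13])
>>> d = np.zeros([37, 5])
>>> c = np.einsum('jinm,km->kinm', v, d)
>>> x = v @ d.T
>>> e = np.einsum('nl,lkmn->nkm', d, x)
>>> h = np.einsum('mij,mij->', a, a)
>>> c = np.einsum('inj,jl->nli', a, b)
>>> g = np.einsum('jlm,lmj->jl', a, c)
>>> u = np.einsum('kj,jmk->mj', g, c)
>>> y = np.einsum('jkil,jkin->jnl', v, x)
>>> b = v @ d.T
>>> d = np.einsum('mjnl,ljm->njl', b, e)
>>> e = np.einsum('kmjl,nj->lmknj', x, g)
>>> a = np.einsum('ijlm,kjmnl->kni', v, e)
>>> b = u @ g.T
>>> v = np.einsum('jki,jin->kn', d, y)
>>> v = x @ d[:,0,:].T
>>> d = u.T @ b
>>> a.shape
(37, 17, 5)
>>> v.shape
(5, 23, 5, 5)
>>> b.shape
(13, 17)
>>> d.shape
(5, 17)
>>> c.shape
(5, 13, 17)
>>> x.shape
(5, 23, 5, 37)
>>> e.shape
(37, 23, 5, 17, 5)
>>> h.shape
()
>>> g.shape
(17, 5)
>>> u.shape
(13, 5)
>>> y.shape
(5, 37, 5)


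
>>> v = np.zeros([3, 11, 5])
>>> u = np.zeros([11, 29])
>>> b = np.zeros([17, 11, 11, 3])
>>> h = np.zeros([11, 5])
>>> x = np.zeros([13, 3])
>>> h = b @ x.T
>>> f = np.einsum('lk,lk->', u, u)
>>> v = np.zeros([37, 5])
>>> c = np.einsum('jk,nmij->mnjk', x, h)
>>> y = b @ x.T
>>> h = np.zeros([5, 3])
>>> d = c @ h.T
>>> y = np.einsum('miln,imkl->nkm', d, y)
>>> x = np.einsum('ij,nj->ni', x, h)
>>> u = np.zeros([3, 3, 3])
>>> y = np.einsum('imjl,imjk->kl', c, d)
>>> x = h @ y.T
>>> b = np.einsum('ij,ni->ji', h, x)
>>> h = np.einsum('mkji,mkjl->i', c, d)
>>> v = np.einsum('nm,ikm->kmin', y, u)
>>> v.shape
(3, 3, 3, 5)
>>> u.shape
(3, 3, 3)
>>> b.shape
(3, 5)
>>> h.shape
(3,)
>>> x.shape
(5, 5)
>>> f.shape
()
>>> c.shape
(11, 17, 13, 3)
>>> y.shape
(5, 3)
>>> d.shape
(11, 17, 13, 5)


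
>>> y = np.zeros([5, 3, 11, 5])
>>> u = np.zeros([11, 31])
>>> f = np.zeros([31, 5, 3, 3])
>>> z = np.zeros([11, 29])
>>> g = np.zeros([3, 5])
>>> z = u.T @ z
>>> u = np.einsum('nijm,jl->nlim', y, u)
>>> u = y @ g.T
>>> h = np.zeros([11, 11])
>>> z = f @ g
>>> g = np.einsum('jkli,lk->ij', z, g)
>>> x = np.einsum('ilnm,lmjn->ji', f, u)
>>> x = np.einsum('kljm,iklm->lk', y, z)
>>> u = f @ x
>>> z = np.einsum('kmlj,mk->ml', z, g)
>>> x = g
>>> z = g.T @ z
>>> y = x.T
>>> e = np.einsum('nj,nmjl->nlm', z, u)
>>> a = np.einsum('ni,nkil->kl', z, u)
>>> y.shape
(31, 5)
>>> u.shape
(31, 5, 3, 5)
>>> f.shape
(31, 5, 3, 3)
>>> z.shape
(31, 3)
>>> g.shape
(5, 31)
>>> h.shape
(11, 11)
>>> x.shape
(5, 31)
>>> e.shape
(31, 5, 5)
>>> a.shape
(5, 5)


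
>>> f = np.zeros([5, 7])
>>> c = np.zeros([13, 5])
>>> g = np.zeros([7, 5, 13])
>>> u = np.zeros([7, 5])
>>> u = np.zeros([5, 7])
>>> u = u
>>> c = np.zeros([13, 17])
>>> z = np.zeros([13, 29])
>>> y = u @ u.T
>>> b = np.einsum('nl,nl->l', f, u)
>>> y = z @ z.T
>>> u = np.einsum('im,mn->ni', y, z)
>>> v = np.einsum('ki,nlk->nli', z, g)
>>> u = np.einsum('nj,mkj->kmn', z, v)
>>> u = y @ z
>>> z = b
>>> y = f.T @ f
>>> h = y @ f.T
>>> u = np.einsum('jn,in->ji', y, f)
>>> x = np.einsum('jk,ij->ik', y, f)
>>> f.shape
(5, 7)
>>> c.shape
(13, 17)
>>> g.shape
(7, 5, 13)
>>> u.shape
(7, 5)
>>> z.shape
(7,)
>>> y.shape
(7, 7)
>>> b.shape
(7,)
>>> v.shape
(7, 5, 29)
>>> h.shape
(7, 5)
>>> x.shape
(5, 7)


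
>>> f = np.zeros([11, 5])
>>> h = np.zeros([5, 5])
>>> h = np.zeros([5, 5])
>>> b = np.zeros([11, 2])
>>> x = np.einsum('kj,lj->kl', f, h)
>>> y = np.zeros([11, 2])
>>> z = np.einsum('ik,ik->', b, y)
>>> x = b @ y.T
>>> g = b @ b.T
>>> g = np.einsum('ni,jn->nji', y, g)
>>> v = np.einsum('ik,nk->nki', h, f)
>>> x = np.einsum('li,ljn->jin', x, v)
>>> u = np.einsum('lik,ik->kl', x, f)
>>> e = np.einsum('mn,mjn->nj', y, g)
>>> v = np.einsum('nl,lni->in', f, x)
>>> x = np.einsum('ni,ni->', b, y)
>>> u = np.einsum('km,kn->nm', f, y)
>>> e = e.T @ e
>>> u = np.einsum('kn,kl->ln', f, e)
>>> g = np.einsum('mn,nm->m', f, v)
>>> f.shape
(11, 5)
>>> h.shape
(5, 5)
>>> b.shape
(11, 2)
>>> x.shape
()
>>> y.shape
(11, 2)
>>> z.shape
()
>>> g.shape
(11,)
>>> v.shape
(5, 11)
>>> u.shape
(11, 5)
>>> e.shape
(11, 11)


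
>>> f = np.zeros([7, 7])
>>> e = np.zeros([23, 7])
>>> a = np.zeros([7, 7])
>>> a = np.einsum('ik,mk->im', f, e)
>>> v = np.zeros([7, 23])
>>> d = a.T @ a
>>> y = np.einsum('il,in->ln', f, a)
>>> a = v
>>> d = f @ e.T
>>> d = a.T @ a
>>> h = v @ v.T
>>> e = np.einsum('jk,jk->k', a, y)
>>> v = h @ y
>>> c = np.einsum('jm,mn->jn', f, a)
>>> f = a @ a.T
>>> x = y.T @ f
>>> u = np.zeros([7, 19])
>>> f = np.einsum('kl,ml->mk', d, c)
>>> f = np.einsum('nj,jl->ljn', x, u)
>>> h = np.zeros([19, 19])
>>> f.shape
(19, 7, 23)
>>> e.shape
(23,)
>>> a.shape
(7, 23)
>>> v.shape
(7, 23)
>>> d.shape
(23, 23)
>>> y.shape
(7, 23)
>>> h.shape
(19, 19)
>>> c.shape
(7, 23)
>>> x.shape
(23, 7)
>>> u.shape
(7, 19)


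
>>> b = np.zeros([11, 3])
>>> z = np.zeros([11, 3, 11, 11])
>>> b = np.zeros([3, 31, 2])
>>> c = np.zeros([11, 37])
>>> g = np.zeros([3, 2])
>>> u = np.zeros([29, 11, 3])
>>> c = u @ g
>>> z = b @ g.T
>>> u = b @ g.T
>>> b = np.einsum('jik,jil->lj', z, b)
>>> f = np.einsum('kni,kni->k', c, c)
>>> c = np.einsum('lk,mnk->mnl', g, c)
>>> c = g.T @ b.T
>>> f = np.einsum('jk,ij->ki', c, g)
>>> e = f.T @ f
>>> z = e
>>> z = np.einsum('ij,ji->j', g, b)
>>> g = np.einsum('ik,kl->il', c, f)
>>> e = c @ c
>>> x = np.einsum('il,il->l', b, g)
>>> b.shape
(2, 3)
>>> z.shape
(2,)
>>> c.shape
(2, 2)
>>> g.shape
(2, 3)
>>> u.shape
(3, 31, 3)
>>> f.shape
(2, 3)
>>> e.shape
(2, 2)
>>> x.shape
(3,)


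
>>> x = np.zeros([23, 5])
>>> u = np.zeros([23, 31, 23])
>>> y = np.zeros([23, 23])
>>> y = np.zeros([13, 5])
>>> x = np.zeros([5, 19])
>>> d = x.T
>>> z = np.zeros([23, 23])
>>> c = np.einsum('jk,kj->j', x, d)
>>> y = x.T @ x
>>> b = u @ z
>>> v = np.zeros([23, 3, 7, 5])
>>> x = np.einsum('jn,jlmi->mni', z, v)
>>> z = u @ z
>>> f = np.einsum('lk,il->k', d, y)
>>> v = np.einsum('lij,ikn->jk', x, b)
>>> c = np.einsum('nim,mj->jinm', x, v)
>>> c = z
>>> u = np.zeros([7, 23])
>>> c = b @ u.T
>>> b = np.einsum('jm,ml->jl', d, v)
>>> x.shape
(7, 23, 5)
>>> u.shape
(7, 23)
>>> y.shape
(19, 19)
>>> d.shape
(19, 5)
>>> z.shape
(23, 31, 23)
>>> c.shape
(23, 31, 7)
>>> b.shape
(19, 31)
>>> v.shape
(5, 31)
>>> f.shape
(5,)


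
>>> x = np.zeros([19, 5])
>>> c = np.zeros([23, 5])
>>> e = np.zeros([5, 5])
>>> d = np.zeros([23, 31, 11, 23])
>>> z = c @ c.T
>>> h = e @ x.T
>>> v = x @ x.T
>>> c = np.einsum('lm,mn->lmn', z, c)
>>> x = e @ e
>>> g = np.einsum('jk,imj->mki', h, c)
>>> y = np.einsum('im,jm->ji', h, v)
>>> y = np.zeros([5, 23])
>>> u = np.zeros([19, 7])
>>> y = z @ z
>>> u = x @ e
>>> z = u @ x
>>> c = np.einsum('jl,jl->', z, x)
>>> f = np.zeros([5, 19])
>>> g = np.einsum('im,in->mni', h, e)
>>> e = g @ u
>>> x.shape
(5, 5)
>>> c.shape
()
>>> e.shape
(19, 5, 5)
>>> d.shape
(23, 31, 11, 23)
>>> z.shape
(5, 5)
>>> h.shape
(5, 19)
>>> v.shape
(19, 19)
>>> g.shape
(19, 5, 5)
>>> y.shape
(23, 23)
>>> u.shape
(5, 5)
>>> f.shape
(5, 19)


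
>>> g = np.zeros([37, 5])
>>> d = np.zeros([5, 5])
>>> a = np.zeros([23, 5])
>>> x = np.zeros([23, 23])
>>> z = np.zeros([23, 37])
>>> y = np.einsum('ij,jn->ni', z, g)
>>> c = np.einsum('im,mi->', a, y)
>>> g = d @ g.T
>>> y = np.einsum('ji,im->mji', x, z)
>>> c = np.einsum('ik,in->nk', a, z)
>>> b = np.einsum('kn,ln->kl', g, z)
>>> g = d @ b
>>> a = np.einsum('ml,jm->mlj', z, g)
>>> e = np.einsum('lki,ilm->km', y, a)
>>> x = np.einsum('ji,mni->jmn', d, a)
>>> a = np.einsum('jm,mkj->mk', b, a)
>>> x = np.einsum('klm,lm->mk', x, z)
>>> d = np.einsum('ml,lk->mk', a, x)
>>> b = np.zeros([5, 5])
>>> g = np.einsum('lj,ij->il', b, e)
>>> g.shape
(23, 5)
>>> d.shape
(23, 5)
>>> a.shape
(23, 37)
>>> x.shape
(37, 5)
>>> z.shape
(23, 37)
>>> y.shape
(37, 23, 23)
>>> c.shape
(37, 5)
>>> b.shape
(5, 5)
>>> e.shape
(23, 5)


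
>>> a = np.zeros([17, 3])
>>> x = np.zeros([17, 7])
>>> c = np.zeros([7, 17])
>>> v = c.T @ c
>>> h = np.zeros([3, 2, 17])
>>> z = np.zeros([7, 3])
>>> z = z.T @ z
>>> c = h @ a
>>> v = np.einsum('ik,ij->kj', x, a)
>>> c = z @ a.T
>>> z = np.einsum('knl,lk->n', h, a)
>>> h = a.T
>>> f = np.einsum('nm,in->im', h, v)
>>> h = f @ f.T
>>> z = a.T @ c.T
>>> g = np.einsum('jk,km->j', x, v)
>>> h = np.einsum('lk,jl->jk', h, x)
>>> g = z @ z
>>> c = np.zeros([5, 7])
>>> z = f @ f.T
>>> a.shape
(17, 3)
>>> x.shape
(17, 7)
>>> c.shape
(5, 7)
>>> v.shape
(7, 3)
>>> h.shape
(17, 7)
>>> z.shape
(7, 7)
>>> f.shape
(7, 17)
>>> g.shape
(3, 3)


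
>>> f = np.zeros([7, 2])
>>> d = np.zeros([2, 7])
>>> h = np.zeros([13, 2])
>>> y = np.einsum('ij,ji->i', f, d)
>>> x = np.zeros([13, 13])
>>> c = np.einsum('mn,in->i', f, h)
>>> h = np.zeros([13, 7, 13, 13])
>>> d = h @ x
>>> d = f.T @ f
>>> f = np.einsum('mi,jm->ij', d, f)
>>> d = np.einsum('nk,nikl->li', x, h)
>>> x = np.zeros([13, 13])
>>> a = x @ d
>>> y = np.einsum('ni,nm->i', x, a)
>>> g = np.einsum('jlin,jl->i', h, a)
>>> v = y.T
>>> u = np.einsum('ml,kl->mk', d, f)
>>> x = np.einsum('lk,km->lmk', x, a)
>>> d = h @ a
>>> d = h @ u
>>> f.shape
(2, 7)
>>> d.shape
(13, 7, 13, 2)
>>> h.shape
(13, 7, 13, 13)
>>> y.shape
(13,)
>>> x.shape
(13, 7, 13)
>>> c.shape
(13,)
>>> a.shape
(13, 7)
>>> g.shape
(13,)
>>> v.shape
(13,)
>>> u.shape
(13, 2)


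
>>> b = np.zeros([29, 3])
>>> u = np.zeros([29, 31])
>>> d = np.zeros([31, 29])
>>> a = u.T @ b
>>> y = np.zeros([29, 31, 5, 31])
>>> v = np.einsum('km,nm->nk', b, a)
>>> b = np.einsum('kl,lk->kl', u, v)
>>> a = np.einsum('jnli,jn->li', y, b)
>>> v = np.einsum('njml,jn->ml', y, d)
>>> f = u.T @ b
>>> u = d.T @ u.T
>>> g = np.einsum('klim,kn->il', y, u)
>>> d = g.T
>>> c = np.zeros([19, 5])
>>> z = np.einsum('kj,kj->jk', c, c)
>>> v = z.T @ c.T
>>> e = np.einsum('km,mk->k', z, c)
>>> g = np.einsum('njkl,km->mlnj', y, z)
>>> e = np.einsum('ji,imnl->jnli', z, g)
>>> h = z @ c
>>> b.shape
(29, 31)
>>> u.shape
(29, 29)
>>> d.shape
(31, 5)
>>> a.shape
(5, 31)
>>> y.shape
(29, 31, 5, 31)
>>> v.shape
(19, 19)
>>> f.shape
(31, 31)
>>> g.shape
(19, 31, 29, 31)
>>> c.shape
(19, 5)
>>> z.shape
(5, 19)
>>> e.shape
(5, 29, 31, 19)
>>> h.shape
(5, 5)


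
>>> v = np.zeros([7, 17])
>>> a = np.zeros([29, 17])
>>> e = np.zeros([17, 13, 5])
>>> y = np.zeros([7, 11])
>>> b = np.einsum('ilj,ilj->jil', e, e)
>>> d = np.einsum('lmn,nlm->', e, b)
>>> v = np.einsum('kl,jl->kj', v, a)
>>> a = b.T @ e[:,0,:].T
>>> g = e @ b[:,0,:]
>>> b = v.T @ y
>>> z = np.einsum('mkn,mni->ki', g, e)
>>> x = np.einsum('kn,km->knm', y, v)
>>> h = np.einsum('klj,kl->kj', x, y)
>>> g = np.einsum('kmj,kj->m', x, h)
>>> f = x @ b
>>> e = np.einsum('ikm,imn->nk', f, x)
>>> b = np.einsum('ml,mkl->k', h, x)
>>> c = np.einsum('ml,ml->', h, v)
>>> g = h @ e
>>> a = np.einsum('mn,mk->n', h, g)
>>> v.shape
(7, 29)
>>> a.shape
(29,)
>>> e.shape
(29, 11)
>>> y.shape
(7, 11)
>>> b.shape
(11,)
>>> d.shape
()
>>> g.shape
(7, 11)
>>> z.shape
(13, 5)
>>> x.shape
(7, 11, 29)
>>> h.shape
(7, 29)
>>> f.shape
(7, 11, 11)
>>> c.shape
()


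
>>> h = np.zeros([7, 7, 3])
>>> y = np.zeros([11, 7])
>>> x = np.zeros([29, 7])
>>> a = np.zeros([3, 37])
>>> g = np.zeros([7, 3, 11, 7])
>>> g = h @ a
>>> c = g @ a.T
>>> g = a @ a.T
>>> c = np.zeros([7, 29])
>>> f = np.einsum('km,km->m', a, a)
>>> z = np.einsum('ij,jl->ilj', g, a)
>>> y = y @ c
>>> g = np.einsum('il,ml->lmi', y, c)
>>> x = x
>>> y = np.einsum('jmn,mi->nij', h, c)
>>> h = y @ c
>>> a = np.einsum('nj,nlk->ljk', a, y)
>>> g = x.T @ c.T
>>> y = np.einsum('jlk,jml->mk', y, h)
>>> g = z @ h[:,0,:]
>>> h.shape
(3, 29, 29)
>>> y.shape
(29, 7)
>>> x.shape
(29, 7)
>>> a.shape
(29, 37, 7)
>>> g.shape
(3, 37, 29)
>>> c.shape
(7, 29)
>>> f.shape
(37,)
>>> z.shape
(3, 37, 3)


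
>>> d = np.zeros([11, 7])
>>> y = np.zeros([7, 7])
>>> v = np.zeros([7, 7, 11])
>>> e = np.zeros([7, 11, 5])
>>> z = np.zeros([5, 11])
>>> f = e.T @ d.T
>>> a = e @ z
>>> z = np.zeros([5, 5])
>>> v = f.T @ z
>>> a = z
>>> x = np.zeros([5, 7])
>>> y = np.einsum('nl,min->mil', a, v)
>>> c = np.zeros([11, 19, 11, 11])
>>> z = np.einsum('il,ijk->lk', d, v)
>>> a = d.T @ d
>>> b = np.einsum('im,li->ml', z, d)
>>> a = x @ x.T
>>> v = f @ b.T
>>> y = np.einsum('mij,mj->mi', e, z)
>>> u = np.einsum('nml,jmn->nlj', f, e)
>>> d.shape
(11, 7)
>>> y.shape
(7, 11)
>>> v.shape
(5, 11, 5)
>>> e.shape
(7, 11, 5)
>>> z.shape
(7, 5)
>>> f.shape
(5, 11, 11)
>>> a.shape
(5, 5)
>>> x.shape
(5, 7)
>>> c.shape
(11, 19, 11, 11)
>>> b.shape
(5, 11)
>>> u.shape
(5, 11, 7)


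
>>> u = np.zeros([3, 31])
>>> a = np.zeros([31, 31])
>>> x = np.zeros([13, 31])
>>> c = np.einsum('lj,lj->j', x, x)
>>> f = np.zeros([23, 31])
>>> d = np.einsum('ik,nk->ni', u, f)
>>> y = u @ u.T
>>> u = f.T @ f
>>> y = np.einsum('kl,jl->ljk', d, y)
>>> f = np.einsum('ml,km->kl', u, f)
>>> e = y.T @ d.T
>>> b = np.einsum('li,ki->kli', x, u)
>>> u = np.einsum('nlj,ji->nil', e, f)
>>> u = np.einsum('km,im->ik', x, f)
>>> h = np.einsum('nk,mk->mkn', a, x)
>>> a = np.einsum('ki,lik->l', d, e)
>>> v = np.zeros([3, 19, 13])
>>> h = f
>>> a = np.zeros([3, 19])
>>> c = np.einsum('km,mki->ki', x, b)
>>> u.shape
(23, 13)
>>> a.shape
(3, 19)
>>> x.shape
(13, 31)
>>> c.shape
(13, 31)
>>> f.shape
(23, 31)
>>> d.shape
(23, 3)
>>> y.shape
(3, 3, 23)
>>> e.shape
(23, 3, 23)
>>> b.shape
(31, 13, 31)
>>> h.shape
(23, 31)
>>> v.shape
(3, 19, 13)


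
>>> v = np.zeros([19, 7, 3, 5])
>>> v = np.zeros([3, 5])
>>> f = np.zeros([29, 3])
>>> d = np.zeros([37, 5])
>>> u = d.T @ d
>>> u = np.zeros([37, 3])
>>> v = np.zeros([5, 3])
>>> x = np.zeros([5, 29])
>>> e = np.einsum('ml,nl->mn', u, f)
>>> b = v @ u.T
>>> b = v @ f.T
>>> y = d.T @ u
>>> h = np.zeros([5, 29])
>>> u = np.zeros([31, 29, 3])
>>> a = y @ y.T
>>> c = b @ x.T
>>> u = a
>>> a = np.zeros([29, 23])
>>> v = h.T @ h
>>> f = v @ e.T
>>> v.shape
(29, 29)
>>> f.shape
(29, 37)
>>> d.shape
(37, 5)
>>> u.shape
(5, 5)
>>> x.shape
(5, 29)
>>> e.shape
(37, 29)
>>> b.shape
(5, 29)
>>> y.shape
(5, 3)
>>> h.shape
(5, 29)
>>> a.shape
(29, 23)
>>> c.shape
(5, 5)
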